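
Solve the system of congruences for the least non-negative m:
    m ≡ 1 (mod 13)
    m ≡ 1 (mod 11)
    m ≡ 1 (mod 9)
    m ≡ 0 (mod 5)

2575

From m ≡ 1 (mod 13) write m = 1 + 13t. Substituting into m ≡ 1 (mod 11) gives 13t ≡ 0 (mod 11), and since 2⁻¹ ≡ 6 (mod 11), t ≡ 0. Hence m ≡ 1 + 13·0 = 1 (mod 143).
From m ≡ 1 (mod 143) write m = 1 + 143t. Substituting into m ≡ 1 (mod 9) gives 143t ≡ 0 (mod 9), and since 8⁻¹ ≡ 8 (mod 9), t ≡ 0. Hence m ≡ 1 + 143·0 = 1 (mod 1287).
From m ≡ 1 (mod 1287) write m = 1 + 1287t. Substituting into m ≡ 0 (mod 5) gives 1287t ≡ 4 (mod 5), and since 2⁻¹ ≡ 3 (mod 5), t ≡ 2. Hence m ≡ 1 + 1287·2 = 2575 (mod 6435).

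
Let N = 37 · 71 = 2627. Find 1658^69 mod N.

196

Mod 37: 1658 ≡ 30; by Fermat, exponent reduces to 69 mod 36 = 33; 30^33 ≡ 11 (mod 37).
Mod 71: 1658 ≡ 25; 25^69 ≡ 54 (mod 71).
Combine by CRT: x ≡ 11 (mod 37), x ≡ 54 (mod 71) ⇒ x ≡ 196 (mod 2627).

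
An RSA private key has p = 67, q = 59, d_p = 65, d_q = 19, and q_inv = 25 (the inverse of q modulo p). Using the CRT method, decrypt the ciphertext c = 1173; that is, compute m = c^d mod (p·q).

873

m₁ = c^(d_p) mod p: c ≡ 34 (mod 67), and 34^65 mod 67 = 2.
m₂ = c^(d_q) mod q: c ≡ 52 (mod 59), and 52^19 mod 59 = 47.
h = q_inv·(m₁ − m₂) mod p = 25·(2 − 47) mod 67 = 14.
m = m₂ + h·q = 47 + 14·59 = 873.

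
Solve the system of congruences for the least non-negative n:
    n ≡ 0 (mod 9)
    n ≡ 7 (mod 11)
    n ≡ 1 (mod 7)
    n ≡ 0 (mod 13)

The moduli are pairwise coprime; M = 9·11·7·13 = 9009.
M/9 = 1001; 1001 ≡ 2 (mod 9); 2·5 ≡ 1, so inverse 5.
M/11 = 819; 819 ≡ 5 (mod 11); 5·9 ≡ 1, so inverse 9.
M/7 = 1287; 1287 ≡ 6 (mod 7); 6·6 ≡ 1, so inverse 6.
M/13 = 693; 693 ≡ 4 (mod 13); 4·10 ≡ 1, so inverse 10.
n ≡ 0·1001·5 + 7·819·9 + 1·1287·6 + 0·693·10 = 59319.
59319 mod 9009 = 5265.

5265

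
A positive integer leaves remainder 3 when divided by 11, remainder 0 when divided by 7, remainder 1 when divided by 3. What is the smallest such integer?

91

From x ≡ 3 (mod 11) write x = 3 + 11t. Substituting into x ≡ 0 (mod 7) gives 11t ≡ 4 (mod 7), and since 4⁻¹ ≡ 2 (mod 7), t ≡ 1. Hence x ≡ 3 + 11·1 = 14 (mod 77).
From x ≡ 14 (mod 77) write x = 14 + 77t. Substituting into x ≡ 1 (mod 3) gives 77t ≡ 2 (mod 3), and since 2⁻¹ ≡ 2 (mod 3), t ≡ 1. Hence x ≡ 14 + 77·1 = 91 (mod 231).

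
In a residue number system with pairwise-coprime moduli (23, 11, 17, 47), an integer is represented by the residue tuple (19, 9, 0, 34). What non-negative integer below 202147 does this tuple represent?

121482

From x ≡ 19 (mod 23) write x = 19 + 23t. Substituting into x ≡ 9 (mod 11) gives 23t ≡ 1 (mod 11), and since 1⁻¹ ≡ 1 (mod 11), t ≡ 1. Hence x ≡ 19 + 23·1 = 42 (mod 253).
From x ≡ 42 (mod 253) write x = 42 + 253t. Substituting into x ≡ 0 (mod 17) gives 253t ≡ 9 (mod 17), and since 15⁻¹ ≡ 8 (mod 17), t ≡ 4. Hence x ≡ 42 + 253·4 = 1054 (mod 4301).
From x ≡ 1054 (mod 4301) write x = 1054 + 4301t. Substituting into x ≡ 34 (mod 47) gives 4301t ≡ 14 (mod 47), and since 24⁻¹ ≡ 2 (mod 47), t ≡ 28. Hence x ≡ 1054 + 4301·28 = 121482 (mod 202147).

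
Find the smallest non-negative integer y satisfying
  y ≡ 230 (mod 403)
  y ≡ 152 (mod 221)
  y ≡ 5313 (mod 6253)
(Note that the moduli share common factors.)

1124600

gcd(403, 221) = 13 and 13 | (152 − 230), so the pair is consistent; merging gives y ≡ 1036 (mod 6851), where 6851 = lcm(403, 221).
gcd(6851, 6253) = 13 and 13 | (5313 − 1036), so the pair is consistent; merging gives y ≡ 1124600 (mod 3295331), where 3295331 = lcm(6851, 6253).
The solution is unique modulo lcm(403, 221, 6253) = 3295331.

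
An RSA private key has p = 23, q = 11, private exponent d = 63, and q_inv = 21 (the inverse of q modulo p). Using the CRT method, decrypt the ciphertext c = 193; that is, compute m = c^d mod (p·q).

d_p = d mod (p−1) = 63 mod 22 = 19; d_q = d mod (q−1) = 3.
m₁ = c^(d_p) mod p: c ≡ 9 (mod 23), and 9^19 mod 23 = 13.
m₂ = c^(d_q) mod q: c ≡ 6 (mod 11), and 6^3 mod 11 = 7.
h = q_inv·(m₁ − m₂) mod p = 21·(13 − 7) mod 23 = 11.
m = m₂ + h·q = 7 + 11·11 = 128.

128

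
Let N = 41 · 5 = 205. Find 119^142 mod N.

16

Mod 41: 119 ≡ 37; by Fermat, exponent reduces to 142 mod 40 = 22; 37^22 ≡ 16 (mod 41).
Mod 5: 119 ≡ 4; by Fermat, exponent reduces to 142 mod 4 = 2; 4^2 ≡ 1 (mod 5).
Combine by CRT: x ≡ 16 (mod 41), x ≡ 1 (mod 5) ⇒ x ≡ 16 (mod 205).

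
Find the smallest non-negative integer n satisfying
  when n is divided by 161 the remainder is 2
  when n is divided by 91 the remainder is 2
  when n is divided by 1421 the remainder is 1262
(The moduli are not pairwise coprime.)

163256

Combine the congruences pairwise.
gcd(161, 91) = 7 and 7 | (2 − 2), so the pair is consistent; merging gives n ≡ 2 (mod 2093), where 2093 = lcm(161, 91).
gcd(2093, 1421) = 7 and 7 | (1262 − 2), so the pair is consistent; merging gives n ≡ 163256 (mod 424879), where 424879 = lcm(2093, 1421).
The solution is unique modulo lcm(161, 91, 1421) = 424879.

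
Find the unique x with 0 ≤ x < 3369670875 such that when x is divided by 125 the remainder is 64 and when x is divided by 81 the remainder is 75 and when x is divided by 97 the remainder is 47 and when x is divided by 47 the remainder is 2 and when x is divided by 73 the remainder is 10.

From x ≡ 64 (mod 125) write x = 64 + 125t. Substituting into x ≡ 75 (mod 81) gives 125t ≡ 11 (mod 81), and since 44⁻¹ ≡ 35 (mod 81), t ≡ 61. Hence x ≡ 64 + 125·61 = 7689 (mod 10125).
From x ≡ 7689 (mod 10125) write x = 7689 + 10125t. Substituting into x ≡ 47 (mod 97) gives 10125t ≡ 21 (mod 97), and since 37⁻¹ ≡ 21 (mod 97), t ≡ 53. Hence x ≡ 7689 + 10125·53 = 544314 (mod 982125).
From x ≡ 544314 (mod 982125) write x = 544314 + 982125t. Substituting into x ≡ 2 (mod 47) gives 982125t ≡ 42 (mod 47), and since 13⁻¹ ≡ 29 (mod 47), t ≡ 43. Hence x ≡ 544314 + 982125·43 = 42775689 (mod 46159875).
From x ≡ 42775689 (mod 46159875) write x = 42775689 + 46159875t. Substituting into x ≡ 10 (mod 73) gives 46159875t ≡ 58 (mod 73), and since 4⁻¹ ≡ 55 (mod 73), t ≡ 51. Hence x ≡ 42775689 + 46159875·51 = 2396929314 (mod 3369670875).

2396929314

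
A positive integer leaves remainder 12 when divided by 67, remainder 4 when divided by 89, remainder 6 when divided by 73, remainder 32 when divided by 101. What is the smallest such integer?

Combine the congruences pairwise.
From n ≡ 12 (mod 67) write n = 12 + 67t. Substituting into n ≡ 4 (mod 89) gives 67t ≡ 81 (mod 89), and since 67⁻¹ ≡ 4 (mod 89), t ≡ 57. Hence n ≡ 12 + 67·57 = 3831 (mod 5963).
From n ≡ 3831 (mod 5963) write n = 3831 + 5963t. Substituting into n ≡ 6 (mod 73) gives 5963t ≡ 44 (mod 73), and since 50⁻¹ ≡ 19 (mod 73), t ≡ 33. Hence n ≡ 3831 + 5963·33 = 200610 (mod 435299).
From n ≡ 200610 (mod 435299) write n = 200610 + 435299t. Substituting into n ≡ 32 (mod 101) gives 435299t ≡ 8 (mod 101), and since 90⁻¹ ≡ 55 (mod 101), t ≡ 36. Hence n ≡ 200610 + 435299·36 = 15871374 (mod 43965199).

15871374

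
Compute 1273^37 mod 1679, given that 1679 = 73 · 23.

324

Mod 73: 1273 ≡ 32; 32^37 ≡ 32 (mod 73).
Mod 23: 1273 ≡ 8; by Fermat, exponent reduces to 37 mod 22 = 15; 8^15 ≡ 2 (mod 23).
Combine by CRT: x ≡ 32 (mod 73), x ≡ 2 (mod 23) ⇒ x ≡ 324 (mod 1679).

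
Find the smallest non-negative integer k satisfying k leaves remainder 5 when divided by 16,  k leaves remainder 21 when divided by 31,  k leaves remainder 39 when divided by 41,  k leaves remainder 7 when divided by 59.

480149

Combine the congruences pairwise.
From k ≡ 5 (mod 16) write k = 5 + 16t. Substituting into k ≡ 21 (mod 31) gives 16t ≡ 16 (mod 31), and since 16⁻¹ ≡ 2 (mod 31), t ≡ 1. Hence k ≡ 5 + 16·1 = 21 (mod 496).
From k ≡ 21 (mod 496) write k = 21 + 496t. Substituting into k ≡ 39 (mod 41) gives 496t ≡ 18 (mod 41), and since 4⁻¹ ≡ 31 (mod 41), t ≡ 25. Hence k ≡ 21 + 496·25 = 12421 (mod 20336).
From k ≡ 12421 (mod 20336) write k = 12421 + 20336t. Substituting into k ≡ 7 (mod 59) gives 20336t ≡ 35 (mod 59), and since 40⁻¹ ≡ 31 (mod 59), t ≡ 23. Hence k ≡ 12421 + 20336·23 = 480149 (mod 1199824).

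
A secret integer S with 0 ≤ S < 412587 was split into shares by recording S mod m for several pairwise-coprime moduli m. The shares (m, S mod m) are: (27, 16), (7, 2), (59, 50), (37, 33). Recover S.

The moduli are pairwise coprime; N = 27·7·59·37 = 412587.
N/27 = 15281; 15281 ≡ 26 (mod 27); 26·26 ≡ 1, so inverse 26.
N/7 = 58941; 58941 ≡ 1 (mod 7), inverse 1.
N/59 = 6993; 6993 ≡ 31 (mod 59); 31·40 ≡ 1, so inverse 40.
N/37 = 11151; 11151 ≡ 14 (mod 37); 14·8 ≡ 1, so inverse 8.
S ≡ 16·15281·26 + 2·58941·1 + 50·6993·40 + 33·11151·8 = 23404642.
23404642 mod 412587 = 299770.

299770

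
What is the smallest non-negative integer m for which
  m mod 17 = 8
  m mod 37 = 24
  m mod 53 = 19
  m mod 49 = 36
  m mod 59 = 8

25128167

The moduli are pairwise coprime; N = 17·37·53·49·59 = 96377267.
N/17 = 5669251; 5669251 ≡ 6 (mod 17); 6·3 ≡ 1, so inverse 3.
N/37 = 2604791; 2604791 ≡ 28 (mod 37); 28·4 ≡ 1, so inverse 4.
N/53 = 1818439; 1818439 ≡ 9 (mod 53); 9·6 ≡ 1, so inverse 6.
N/49 = 1966883; 1966883 ≡ 23 (mod 49); 23·32 ≡ 1, so inverse 32.
N/59 = 1633513; 1633513 ≡ 39 (mod 59); 39·56 ≡ 1, so inverse 56.
m ≡ 8·5669251·3 + 24·2604791·4 + 19·1818439·6 + 36·1966883·32 + 8·1633513·56 = 3591087046.
3591087046 mod 96377267 = 25128167.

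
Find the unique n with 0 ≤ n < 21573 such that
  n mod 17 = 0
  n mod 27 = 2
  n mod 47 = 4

From n ≡ 0 (mod 17) write n = 0 + 17t. Substituting into n ≡ 2 (mod 27) gives 17t ≡ 2 (mod 27), and since 17⁻¹ ≡ 8 (mod 27), t ≡ 16. Hence n ≡ 0 + 17·16 = 272 (mod 459).
From n ≡ 272 (mod 459) write n = 272 + 459t. Substituting into n ≡ 4 (mod 47) gives 459t ≡ 14 (mod 47), and since 36⁻¹ ≡ 17 (mod 47), t ≡ 3. Hence n ≡ 272 + 459·3 = 1649 (mod 21573).

1649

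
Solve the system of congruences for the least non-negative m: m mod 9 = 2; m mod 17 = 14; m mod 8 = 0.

1136

The moduli are pairwise coprime; N = 9·17·8 = 1224.
N/9 = 136; 136 ≡ 1 (mod 9), inverse 1.
N/17 = 72; 72 ≡ 4 (mod 17); 4·13 ≡ 1, so inverse 13.
N/8 = 153; 153 ≡ 1 (mod 8), inverse 1.
m ≡ 2·136·1 + 14·72·13 + 0·153·1 = 13376.
13376 mod 1224 = 1136.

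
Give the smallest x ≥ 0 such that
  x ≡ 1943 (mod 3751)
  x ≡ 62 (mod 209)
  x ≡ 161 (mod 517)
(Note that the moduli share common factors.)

215750

Combine the congruences pairwise.
gcd(3751, 209) = 11 and 11 | (62 − 1943), so the pair is consistent; merging gives x ≡ 1943 (mod 71269), where 71269 = lcm(3751, 209).
gcd(71269, 517) = 11 and 11 | (161 − 1943), so the pair is consistent; merging gives x ≡ 215750 (mod 3349643), where 3349643 = lcm(71269, 517).
The solution is unique modulo lcm(3751, 209, 517) = 3349643.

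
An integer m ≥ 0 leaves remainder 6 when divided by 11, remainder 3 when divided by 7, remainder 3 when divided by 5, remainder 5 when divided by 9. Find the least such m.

248

The moduli are pairwise coprime; N = 11·7·5·9 = 3465.
N/11 = 315; 315 ≡ 7 (mod 11); 7·8 ≡ 1, so inverse 8.
N/7 = 495; 495 ≡ 5 (mod 7); 5·3 ≡ 1, so inverse 3.
N/5 = 693; 693 ≡ 3 (mod 5); 3·2 ≡ 1, so inverse 2.
N/9 = 385; 385 ≡ 7 (mod 9); 7·4 ≡ 1, so inverse 4.
m ≡ 6·315·8 + 3·495·3 + 3·693·2 + 5·385·4 = 31433.
31433 mod 3465 = 248.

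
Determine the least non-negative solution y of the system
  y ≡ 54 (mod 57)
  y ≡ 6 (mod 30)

Combine the congruences pairwise.
gcd(57, 30) = 3 and 3 | (6 − 54), so the pair is consistent; merging gives y ≡ 396 (mod 570), where 570 = lcm(57, 30).
The solution is unique modulo lcm(57, 30) = 570.

396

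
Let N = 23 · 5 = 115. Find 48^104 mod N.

Mod 23: 48 ≡ 2; by Fermat, exponent reduces to 104 mod 22 = 16; 2^16 ≡ 9 (mod 23).
Mod 5: 48 ≡ 3; since 4 | 104, by Fermat 3^104 ≡ 1 (mod 5).
Combine by CRT: x ≡ 9 (mod 23), x ≡ 1 (mod 5) ⇒ x ≡ 101 (mod 115).

101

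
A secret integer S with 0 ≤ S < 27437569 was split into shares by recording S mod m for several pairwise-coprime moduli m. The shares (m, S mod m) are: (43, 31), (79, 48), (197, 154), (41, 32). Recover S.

The moduli are pairwise coprime; N = 43·79·197·41 = 27437569.
N/43 = 638083; 638083 ≡ 6 (mod 43); 6·36 ≡ 1, so inverse 36.
N/79 = 347311; 347311 ≡ 27 (mod 79); 27·41 ≡ 1, so inverse 41.
N/197 = 139277; 139277 ≡ 195 (mod 197); 195·98 ≡ 1, so inverse 98.
N/41 = 669209; 669209 ≡ 7 (mod 41); 7·6 ≡ 1, so inverse 6.
S ≡ 31·638083·36 + 48·347311·41 + 154·139277·98 + 32·669209·6 = 3626065288.
3626065288 mod 27437569 = 4306180.

4306180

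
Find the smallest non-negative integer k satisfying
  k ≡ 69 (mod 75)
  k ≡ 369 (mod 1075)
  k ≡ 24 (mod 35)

3594

gcd(75, 1075) = 25 and 25 | (369 − 69), so the pair is consistent; merging gives k ≡ 369 (mod 3225), where 3225 = lcm(75, 1075).
gcd(3225, 35) = 5 and 5 | (24 − 369), so the pair is consistent; merging gives k ≡ 3594 (mod 22575), where 22575 = lcm(3225, 35).
The solution is unique modulo lcm(75, 1075, 35) = 22575.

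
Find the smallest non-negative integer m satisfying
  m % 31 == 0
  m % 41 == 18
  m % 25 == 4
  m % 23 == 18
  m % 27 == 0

17423829

From m ≡ 0 (mod 31) write m = 0 + 31t. Substituting into m ≡ 18 (mod 41) gives 31t ≡ 18 (mod 41), and since 31⁻¹ ≡ 4 (mod 41), t ≡ 31. Hence m ≡ 0 + 31·31 = 961 (mod 1271).
From m ≡ 961 (mod 1271) write m = 961 + 1271t. Substituting into m ≡ 4 (mod 25) gives 1271t ≡ 18 (mod 25), and since 21⁻¹ ≡ 6 (mod 25), t ≡ 8. Hence m ≡ 961 + 1271·8 = 11129 (mod 31775).
From m ≡ 11129 (mod 31775) write m = 11129 + 31775t. Substituting into m ≡ 18 (mod 23) gives 31775t ≡ 21 (mod 23), and since 12⁻¹ ≡ 2 (mod 23), t ≡ 19. Hence m ≡ 11129 + 31775·19 = 614854 (mod 730825).
From m ≡ 614854 (mod 730825) write m = 614854 + 730825t. Substituting into m ≡ 0 (mod 27) gives 730825t ≡ 17 (mod 27), and since 16⁻¹ ≡ 22 (mod 27), t ≡ 23. Hence m ≡ 614854 + 730825·23 = 17423829 (mod 19732275).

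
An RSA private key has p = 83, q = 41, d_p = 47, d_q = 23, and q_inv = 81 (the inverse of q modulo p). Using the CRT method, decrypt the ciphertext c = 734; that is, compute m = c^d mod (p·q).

2683

m₁ = c^(d_p) mod p: c ≡ 70 (mod 83), and 70^47 mod 83 = 27.
m₂ = c^(d_q) mod q: c ≡ 37 (mod 41), and 37^23 mod 41 = 18.
h = q_inv·(m₁ − m₂) mod p = 81·(27 − 18) mod 83 = 65.
m = m₂ + h·q = 18 + 65·41 = 2683.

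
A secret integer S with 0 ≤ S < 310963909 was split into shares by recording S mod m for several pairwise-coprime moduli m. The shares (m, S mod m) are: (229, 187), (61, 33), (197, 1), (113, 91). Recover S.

169694225

From S ≡ 187 (mod 229) write S = 187 + 229t. Substituting into S ≡ 33 (mod 61) gives 229t ≡ 29 (mod 61), and since 46⁻¹ ≡ 4 (mod 61), t ≡ 55. Hence S ≡ 187 + 229·55 = 12782 (mod 13969).
From S ≡ 12782 (mod 13969) write S = 12782 + 13969t. Substituting into S ≡ 1 (mod 197) gives 13969t ≡ 24 (mod 197), and since 179⁻¹ ≡ 186 (mod 197), t ≡ 130. Hence S ≡ 12782 + 13969·130 = 1828752 (mod 2751893).
From S ≡ 1828752 (mod 2751893) write S = 1828752 + 2751893t. Substituting into S ≡ 91 (mod 113) gives 2751893t ≡ 18 (mod 113), and since 4⁻¹ ≡ 85 (mod 113), t ≡ 61. Hence S ≡ 1828752 + 2751893·61 = 169694225 (mod 310963909).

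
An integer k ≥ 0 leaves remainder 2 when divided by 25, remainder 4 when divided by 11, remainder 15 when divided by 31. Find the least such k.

The moduli are pairwise coprime; N = 25·11·31 = 8525.
N/25 = 341; 341 ≡ 16 (mod 25); 16·11 ≡ 1, so inverse 11.
N/11 = 775; 775 ≡ 5 (mod 11); 5·9 ≡ 1, so inverse 9.
N/31 = 275; 275 ≡ 27 (mod 31); 27·23 ≡ 1, so inverse 23.
k ≡ 2·341·11 + 4·775·9 + 15·275·23 = 130277.
130277 mod 8525 = 2402.

2402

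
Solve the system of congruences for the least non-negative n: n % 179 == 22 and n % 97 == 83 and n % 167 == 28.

2167354

The moduli are pairwise coprime; M = 179·97·167 = 2899621.
M/179 = 16199; 16199 ≡ 89 (mod 179); 89·177 ≡ 1, so inverse 177.
M/97 = 29893; 29893 ≡ 17 (mod 97); 17·40 ≡ 1, so inverse 40.
M/167 = 17363; 17363 ≡ 162 (mod 167); 162·100 ≡ 1, so inverse 100.
n ≡ 22·16199·177 + 83·29893·40 + 28·17363·100 = 210940066.
210940066 mod 2899621 = 2167354.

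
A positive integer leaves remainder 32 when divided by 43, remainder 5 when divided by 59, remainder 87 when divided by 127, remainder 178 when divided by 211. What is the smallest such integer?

41122179

From N ≡ 32 (mod 43) write N = 32 + 43t. Substituting into N ≡ 5 (mod 59) gives 43t ≡ 32 (mod 59), and since 43⁻¹ ≡ 11 (mod 59), t ≡ 57. Hence N ≡ 32 + 43·57 = 2483 (mod 2537).
From N ≡ 2483 (mod 2537) write N = 2483 + 2537t. Substituting into N ≡ 87 (mod 127) gives 2537t ≡ 17 (mod 127), and since 124⁻¹ ≡ 42 (mod 127), t ≡ 79. Hence N ≡ 2483 + 2537·79 = 202906 (mod 322199).
From N ≡ 202906 (mod 322199) write N = 202906 + 322199t. Substituting into N ≡ 178 (mod 211) gives 322199t ≡ 43 (mod 211), and since 2⁻¹ ≡ 106 (mod 211), t ≡ 127. Hence N ≡ 202906 + 322199·127 = 41122179 (mod 67983989).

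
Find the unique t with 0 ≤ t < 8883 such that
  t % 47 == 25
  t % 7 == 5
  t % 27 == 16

The moduli are pairwise coprime; N = 47·7·27 = 8883.
N/47 = 189; 189 ≡ 1 (mod 47), inverse 1.
N/7 = 1269; 1269 ≡ 2 (mod 7); 2·4 ≡ 1, so inverse 4.
N/27 = 329; 329 ≡ 5 (mod 27); 5·11 ≡ 1, so inverse 11.
t ≡ 25·189·1 + 5·1269·4 + 16·329·11 = 88009.
88009 mod 8883 = 8062.

8062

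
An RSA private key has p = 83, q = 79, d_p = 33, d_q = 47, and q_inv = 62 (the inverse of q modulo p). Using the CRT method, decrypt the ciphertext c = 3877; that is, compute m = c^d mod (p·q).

3005

m₁ = c^(d_p) mod p: c ≡ 59 (mod 83), and 59^33 mod 83 = 17.
m₂ = c^(d_q) mod q: c ≡ 6 (mod 79), and 6^47 mod 79 = 3.
h = q_inv·(m₁ − m₂) mod p = 62·(17 − 3) mod 83 = 38.
m = m₂ + h·q = 3 + 38·79 = 3005.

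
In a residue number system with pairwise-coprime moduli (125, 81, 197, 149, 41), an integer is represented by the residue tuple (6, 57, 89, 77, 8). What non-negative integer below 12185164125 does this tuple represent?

From x ≡ 6 (mod 125) write x = 6 + 125t. Substituting into x ≡ 57 (mod 81) gives 125t ≡ 51 (mod 81), and since 44⁻¹ ≡ 35 (mod 81), t ≡ 3. Hence x ≡ 6 + 125·3 = 381 (mod 10125).
From x ≡ 381 (mod 10125) write x = 381 + 10125t. Substituting into x ≡ 89 (mod 197) gives 10125t ≡ 102 (mod 197), and since 78⁻¹ ≡ 48 (mod 197), t ≡ 168. Hence x ≡ 381 + 10125·168 = 1701381 (mod 1994625).
From x ≡ 1701381 (mod 1994625) write x = 1701381 + 1994625t. Substituting into x ≡ 77 (mod 149) gives 1994625t ≡ 127 (mod 149), and since 111⁻¹ ≡ 98 (mod 149), t ≡ 79. Hence x ≡ 1701381 + 1994625·79 = 159276756 (mod 297199125).
From x ≡ 159276756 (mod 297199125) write x = 159276756 + 297199125t. Substituting into x ≡ 8 (mod 41) gives 297199125t ≡ 11 (mod 41), and since 6⁻¹ ≡ 7 (mod 41), t ≡ 36. Hence x ≡ 159276756 + 297199125·36 = 10858445256 (mod 12185164125).

10858445256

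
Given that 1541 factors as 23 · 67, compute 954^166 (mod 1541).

150

Mod 23: 954 ≡ 11; by Fermat, exponent reduces to 166 mod 22 = 12; 11^12 ≡ 12 (mod 23).
Mod 67: 954 ≡ 16; by Fermat, exponent reduces to 166 mod 66 = 34; 16^34 ≡ 16 (mod 67).
Combine by CRT: x ≡ 12 (mod 23), x ≡ 16 (mod 67) ⇒ x ≡ 150 (mod 1541).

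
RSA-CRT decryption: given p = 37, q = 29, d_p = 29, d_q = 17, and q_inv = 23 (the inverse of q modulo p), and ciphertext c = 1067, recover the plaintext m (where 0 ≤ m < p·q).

m₁ = c^(d_p) mod p: c ≡ 31 (mod 37), and 31^29 mod 37 = 31.
m₂ = c^(d_q) mod q: c ≡ 23 (mod 29), and 23^17 mod 29 = 16.
h = q_inv·(m₁ − m₂) mod p = 23·(31 − 16) mod 37 = 12.
m = m₂ + h·q = 16 + 12·29 = 364.

364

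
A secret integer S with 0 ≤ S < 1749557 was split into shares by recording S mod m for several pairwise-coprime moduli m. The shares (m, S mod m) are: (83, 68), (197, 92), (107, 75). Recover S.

969923

From S ≡ 68 (mod 83) write S = 68 + 83t. Substituting into S ≡ 92 (mod 197) gives 83t ≡ 24 (mod 197), and since 83⁻¹ ≡ 19 (mod 197), t ≡ 62. Hence S ≡ 68 + 83·62 = 5214 (mod 16351).
From S ≡ 5214 (mod 16351) write S = 5214 + 16351t. Substituting into S ≡ 75 (mod 107) gives 16351t ≡ 104 (mod 107), and since 87⁻¹ ≡ 16 (mod 107), t ≡ 59. Hence S ≡ 5214 + 16351·59 = 969923 (mod 1749557).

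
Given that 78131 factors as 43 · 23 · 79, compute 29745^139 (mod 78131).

46049

Mod 43: 29745 ≡ 32; by Fermat, exponent reduces to 139 mod 42 = 13; 32^13 ≡ 39 (mod 43).
Mod 23: 29745 ≡ 6; by Fermat, exponent reduces to 139 mod 22 = 7; 6^7 ≡ 3 (mod 23).
Mod 79: 29745 ≡ 41; by Fermat, exponent reduces to 139 mod 78 = 61; 41^61 ≡ 71 (mod 79).
Combine by CRT: x ≡ 39 (mod 43), x ≡ 3 (mod 23), x ≡ 71 (mod 79) ⇒ x ≡ 46049 (mod 78131).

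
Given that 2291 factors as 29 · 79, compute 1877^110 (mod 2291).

1774

Mod 29: 1877 ≡ 21; by Fermat, exponent reduces to 110 mod 28 = 26; 21^26 ≡ 5 (mod 29).
Mod 79: 1877 ≡ 60; by Fermat, exponent reduces to 110 mod 78 = 32; 60^32 ≡ 36 (mod 79).
Combine by CRT: x ≡ 5 (mod 29), x ≡ 36 (mod 79) ⇒ x ≡ 1774 (mod 2291).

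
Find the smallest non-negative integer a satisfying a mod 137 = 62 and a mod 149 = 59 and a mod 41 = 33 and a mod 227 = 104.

The moduli are pairwise coprime; N = 137·149·41·227 = 189983791.
N/137 = 1386743; 1386743 ≡ 29 (mod 137); 29·52 ≡ 1, so inverse 52.
N/149 = 1275059; 1275059 ≡ 66 (mod 149); 66·70 ≡ 1, so inverse 70.
N/41 = 4633751; 4633751 ≡ 13 (mod 41); 13·19 ≡ 1, so inverse 19.
N/227 = 836933; 836933 ≡ 211 (mod 227); 211·156 ≡ 1, so inverse 156.
a ≡ 62·1386743·52 + 59·1275059·70 + 33·4633751·19 + 104·836933·156 = 26220615971.
26220615971 mod 189983791 = 2852813.

2852813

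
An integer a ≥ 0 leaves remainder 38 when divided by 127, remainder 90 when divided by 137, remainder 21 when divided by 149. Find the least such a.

The moduli are pairwise coprime; N = 127·137·149 = 2592451.
N/127 = 20413; 20413 ≡ 93 (mod 127); 93·56 ≡ 1, so inverse 56.
N/137 = 18923; 18923 ≡ 17 (mod 137); 17·129 ≡ 1, so inverse 129.
N/149 = 17399; 17399 ≡ 115 (mod 149); 115·92 ≡ 1, so inverse 92.
a ≡ 38·20413·56 + 90·18923·129 + 21·17399·92 = 296749762.
296749762 mod 2592451 = 1210348.

1210348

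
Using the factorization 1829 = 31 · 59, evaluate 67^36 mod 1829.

Mod 31: 67 ≡ 5; by Fermat, exponent reduces to 36 mod 30 = 6; 5^6 ≡ 1 (mod 31).
Mod 59: 67 ≡ 8; 8^36 ≡ 3 (mod 59).
Combine by CRT: x ≡ 1 (mod 31), x ≡ 3 (mod 59) ⇒ x ≡ 652 (mod 1829).

652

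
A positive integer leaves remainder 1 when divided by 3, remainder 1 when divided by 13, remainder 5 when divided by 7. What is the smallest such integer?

Combine the congruences pairwise.
From N ≡ 1 (mod 3) write N = 1 + 3t. Substituting into N ≡ 1 (mod 13) gives 3t ≡ 0 (mod 13), and since 3⁻¹ ≡ 9 (mod 13), t ≡ 0. Hence N ≡ 1 + 3·0 = 1 (mod 39).
From N ≡ 1 (mod 39) write N = 1 + 39t. Substituting into N ≡ 5 (mod 7) gives 39t ≡ 4 (mod 7), and since 4⁻¹ ≡ 2 (mod 7), t ≡ 1. Hence N ≡ 1 + 39·1 = 40 (mod 273).

40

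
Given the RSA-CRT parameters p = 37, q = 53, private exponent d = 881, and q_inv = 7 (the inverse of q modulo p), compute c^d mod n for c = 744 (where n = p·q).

d_p = d mod (p−1) = 881 mod 36 = 17; d_q = d mod (q−1) = 49.
m₁ = c^(d_p) mod p: c ≡ 4 (mod 37), and 4^17 mod 37 = 28.
m₂ = c^(d_q) mod q: c ≡ 2 (mod 53), and 2^49 mod 53 = 20.
h = q_inv·(m₁ − m₂) mod p = 7·(28 − 20) mod 37 = 19.
m = m₂ + h·q = 20 + 19·53 = 1027.

1027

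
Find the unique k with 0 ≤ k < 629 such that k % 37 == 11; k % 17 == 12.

233

Combine the congruences pairwise.
From k ≡ 11 (mod 37) write k = 11 + 37t. Substituting into k ≡ 12 (mod 17) gives 37t ≡ 1 (mod 17), and since 3⁻¹ ≡ 6 (mod 17), t ≡ 6. Hence k ≡ 11 + 37·6 = 233 (mod 629).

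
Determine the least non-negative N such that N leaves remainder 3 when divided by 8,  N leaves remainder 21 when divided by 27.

75

From N ≡ 3 (mod 8) write N = 3 + 8t. Substituting into N ≡ 21 (mod 27) gives 8t ≡ 18 (mod 27), and since 8⁻¹ ≡ 17 (mod 27), t ≡ 9. Hence N ≡ 3 + 8·9 = 75 (mod 216).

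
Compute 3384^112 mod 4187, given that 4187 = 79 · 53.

914

Mod 79: 3384 ≡ 66; by Fermat, exponent reduces to 112 mod 78 = 34; 66^34 ≡ 45 (mod 79).
Mod 53: 3384 ≡ 45; by Fermat, exponent reduces to 112 mod 52 = 8; 45^8 ≡ 13 (mod 53).
Combine by CRT: x ≡ 45 (mod 79), x ≡ 13 (mod 53) ⇒ x ≡ 914 (mod 4187).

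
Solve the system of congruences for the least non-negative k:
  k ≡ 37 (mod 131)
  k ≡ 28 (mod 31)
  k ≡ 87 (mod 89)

From k ≡ 37 (mod 131) write k = 37 + 131t. Substituting into k ≡ 28 (mod 31) gives 131t ≡ 22 (mod 31), and since 7⁻¹ ≡ 9 (mod 31), t ≡ 12. Hence k ≡ 37 + 131·12 = 1609 (mod 4061).
From k ≡ 1609 (mod 4061) write k = 1609 + 4061t. Substituting into k ≡ 87 (mod 89) gives 4061t ≡ 80 (mod 89), and since 56⁻¹ ≡ 62 (mod 89), t ≡ 65. Hence k ≡ 1609 + 4061·65 = 265574 (mod 361429).

265574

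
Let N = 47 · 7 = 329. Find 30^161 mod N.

Mod 47: 30 ≡ 30; by Fermat, exponent reduces to 161 mod 46 = 23; 30^23 ≡ 46 (mod 47).
Mod 7: 30 ≡ 2; by Fermat, exponent reduces to 161 mod 6 = 5; 2^5 ≡ 4 (mod 7).
Combine by CRT: x ≡ 46 (mod 47), x ≡ 4 (mod 7) ⇒ x ≡ 46 (mod 329).

46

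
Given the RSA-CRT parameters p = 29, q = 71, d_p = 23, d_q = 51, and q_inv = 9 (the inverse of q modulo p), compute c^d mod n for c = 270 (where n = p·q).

412

m₁ = c^(d_p) mod p: c ≡ 9 (mod 29), and 9^23 mod 29 = 6.
m₂ = c^(d_q) mod q: c ≡ 57 (mod 71), and 57^51 mod 71 = 57.
h = q_inv·(m₁ − m₂) mod p = 9·(6 − 57) mod 29 = 5.
m = m₂ + h·q = 57 + 5·71 = 412.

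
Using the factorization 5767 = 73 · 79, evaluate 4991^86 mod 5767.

Mod 73: 4991 ≡ 27; by Fermat, exponent reduces to 86 mod 72 = 14; 27^14 ≡ 72 (mod 73).
Mod 79: 4991 ≡ 14; by Fermat, exponent reduces to 86 mod 78 = 8; 14^8 ≡ 10 (mod 79).
Combine by CRT: x ≡ 72 (mod 73), x ≡ 10 (mod 79) ⇒ x ≡ 4671 (mod 5767).

4671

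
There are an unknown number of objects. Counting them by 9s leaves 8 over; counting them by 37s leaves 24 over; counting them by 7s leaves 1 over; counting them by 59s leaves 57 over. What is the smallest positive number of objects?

5426

The moduli are pairwise coprime; M = 9·37·7·59 = 137529.
M/9 = 15281; 15281 ≡ 8 (mod 9); 8·8 ≡ 1, so inverse 8.
M/37 = 3717; 3717 ≡ 17 (mod 37); 17·24 ≡ 1, so inverse 24.
M/7 = 19647; 19647 ≡ 5 (mod 7); 5·3 ≡ 1, so inverse 3.
M/59 = 2331; 2331 ≡ 30 (mod 59); 30·2 ≡ 1, so inverse 2.
N ≡ 8·15281·8 + 24·3717·24 + 1·19647·3 + 57·2331·2 = 3443651.
3443651 mod 137529 = 5426.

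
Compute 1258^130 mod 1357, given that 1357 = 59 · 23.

1319

Mod 59: 1258 ≡ 19; by Fermat, exponent reduces to 130 mod 58 = 14; 19^14 ≡ 21 (mod 59).
Mod 23: 1258 ≡ 16; by Fermat, exponent reduces to 130 mod 22 = 20; 16^20 ≡ 8 (mod 23).
Combine by CRT: x ≡ 21 (mod 59), x ≡ 8 (mod 23) ⇒ x ≡ 1319 (mod 1357).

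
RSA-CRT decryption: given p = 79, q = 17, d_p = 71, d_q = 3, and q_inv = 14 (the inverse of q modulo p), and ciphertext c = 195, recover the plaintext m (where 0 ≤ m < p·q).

m₁ = c^(d_p) mod p: c ≡ 37 (mod 79), and 37^71 mod 79 = 74.
m₂ = c^(d_q) mod q: c ≡ 8 (mod 17), and 8^3 mod 17 = 2.
h = q_inv·(m₁ − m₂) mod p = 14·(74 − 2) mod 79 = 60.
m = m₂ + h·q = 2 + 60·17 = 1022.

1022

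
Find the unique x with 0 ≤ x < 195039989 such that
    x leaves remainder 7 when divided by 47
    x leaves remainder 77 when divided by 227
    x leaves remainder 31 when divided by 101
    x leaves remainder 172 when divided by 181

71780428

The moduli are pairwise coprime; N = 47·227·101·181 = 195039989.
N/47 = 4149787; 4149787 ≡ 16 (mod 47); 16·3 ≡ 1, so inverse 3.
N/227 = 859207; 859207 ≡ 12 (mod 227); 12·19 ≡ 1, so inverse 19.
N/101 = 1931089; 1931089 ≡ 70 (mod 101); 70·13 ≡ 1, so inverse 13.
N/181 = 1077569; 1077569 ≡ 76 (mod 181); 76·131 ≡ 1, so inverse 131.
x ≡ 7·4149787·3 + 77·859207·19 + 31·1931089·13 + 172·1077569·131 = 26402178943.
26402178943 mod 195039989 = 71780428.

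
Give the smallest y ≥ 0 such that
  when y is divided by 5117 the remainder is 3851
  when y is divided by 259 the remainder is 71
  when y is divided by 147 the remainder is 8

Combine the congruences pairwise.
gcd(5117, 259) = 7 and 7 | (71 − 3851), so the pair is consistent; merging gives y ≡ 121542 (mod 189329), where 189329 = lcm(5117, 259).
gcd(189329, 147) = 7 and 7 | (8 − 121542), so the pair is consistent; merging gives y ≡ 3150806 (mod 3975909), where 3975909 = lcm(189329, 147).
The solution is unique modulo lcm(5117, 259, 147) = 3975909.

3150806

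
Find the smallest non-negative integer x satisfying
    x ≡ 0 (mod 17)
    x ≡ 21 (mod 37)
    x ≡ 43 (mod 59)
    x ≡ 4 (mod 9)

323068

The moduli are pairwise coprime; N = 17·37·59·9 = 333999.
N/17 = 19647; 19647 ≡ 12 (mod 17); 12·10 ≡ 1, so inverse 10.
N/37 = 9027; 9027 ≡ 36 (mod 37); 36·36 ≡ 1, so inverse 36.
N/59 = 5661; 5661 ≡ 56 (mod 59); 56·39 ≡ 1, so inverse 39.
N/9 = 37111; 37111 ≡ 4 (mod 9); 4·7 ≡ 1, so inverse 7.
x ≡ 0·19647·10 + 21·9027·36 + 43·5661·39 + 4·37111·7 = 17357017.
17357017 mod 333999 = 323068.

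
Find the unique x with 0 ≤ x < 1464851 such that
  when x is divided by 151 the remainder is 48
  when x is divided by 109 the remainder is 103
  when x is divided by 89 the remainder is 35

898045

From x ≡ 48 (mod 151) write x = 48 + 151t. Substituting into x ≡ 103 (mod 109) gives 151t ≡ 55 (mod 109), and since 42⁻¹ ≡ 13 (mod 109), t ≡ 61. Hence x ≡ 48 + 151·61 = 9259 (mod 16459).
From x ≡ 9259 (mod 16459) write x = 9259 + 16459t. Substituting into x ≡ 35 (mod 89) gives 16459t ≡ 32 (mod 89), and since 83⁻¹ ≡ 74 (mod 89), t ≡ 54. Hence x ≡ 9259 + 16459·54 = 898045 (mod 1464851).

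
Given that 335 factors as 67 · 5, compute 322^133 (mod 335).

322

Mod 67: 322 ≡ 54; by Fermat, exponent reduces to 133 mod 66 = 1; 54^1 ≡ 54 (mod 67).
Mod 5: 322 ≡ 2; by Fermat, exponent reduces to 133 mod 4 = 1; 2^1 ≡ 2 (mod 5).
Combine by CRT: x ≡ 54 (mod 67), x ≡ 2 (mod 5) ⇒ x ≡ 322 (mod 335).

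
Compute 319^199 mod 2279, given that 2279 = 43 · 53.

Mod 43: 319 ≡ 18; by Fermat, exponent reduces to 199 mod 42 = 31; 18^31 ≡ 26 (mod 43).
Mod 53: 319 ≡ 1; by Fermat, exponent reduces to 199 mod 52 = 43; 1^43 ≡ 1 (mod 53).
Combine by CRT: x ≡ 26 (mod 43), x ≡ 1 (mod 53) ⇒ x ≡ 1273 (mod 2279).

1273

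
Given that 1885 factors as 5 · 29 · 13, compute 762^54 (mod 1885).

324

Mod 5: 762 ≡ 2; by Fermat, exponent reduces to 54 mod 4 = 2; 2^2 ≡ 4 (mod 5).
Mod 29: 762 ≡ 8; by Fermat, exponent reduces to 54 mod 28 = 26; 8^26 ≡ 5 (mod 29).
Mod 13: 762 ≡ 8; by Fermat, exponent reduces to 54 mod 12 = 6; 8^6 ≡ 12 (mod 13).
Combine by CRT: x ≡ 4 (mod 5), x ≡ 5 (mod 29), x ≡ 12 (mod 13) ⇒ x ≡ 324 (mod 1885).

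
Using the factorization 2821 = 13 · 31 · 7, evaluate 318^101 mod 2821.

Mod 13: 318 ≡ 6; by Fermat, exponent reduces to 101 mod 12 = 5; 6^5 ≡ 2 (mod 13).
Mod 31: 318 ≡ 8; by Fermat, exponent reduces to 101 mod 30 = 11; 8^11 ≡ 8 (mod 31).
Mod 7: 318 ≡ 3; by Fermat, exponent reduces to 101 mod 6 = 5; 3^5 ≡ 5 (mod 7).
Combine by CRT: x ≡ 2 (mod 13), x ≡ 8 (mod 31), x ≡ 5 (mod 7) ⇒ x ≡ 2147 (mod 2821).

2147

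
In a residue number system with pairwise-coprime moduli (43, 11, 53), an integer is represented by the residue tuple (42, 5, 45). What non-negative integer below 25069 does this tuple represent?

From x ≡ 42 (mod 43) write x = 42 + 43t. Substituting into x ≡ 5 (mod 11) gives 43t ≡ 7 (mod 11), and since 10⁻¹ ≡ 10 (mod 11), t ≡ 4. Hence x ≡ 42 + 43·4 = 214 (mod 473).
From x ≡ 214 (mod 473) write x = 214 + 473t. Substituting into x ≡ 45 (mod 53) gives 473t ≡ 43 (mod 53), and since 49⁻¹ ≡ 13 (mod 53), t ≡ 29. Hence x ≡ 214 + 473·29 = 13931 (mod 25069).

13931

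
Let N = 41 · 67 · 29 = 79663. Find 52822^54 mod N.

Mod 41: 52822 ≡ 14; by Fermat, exponent reduces to 54 mod 40 = 14; 14^14 ≡ 9 (mod 41).
Mod 67: 52822 ≡ 26; 26^54 ≡ 14 (mod 67).
Mod 29: 52822 ≡ 13; by Fermat, exponent reduces to 54 mod 28 = 26; 13^26 ≡ 23 (mod 29).
Combine by CRT: x ≡ 9 (mod 41), x ≡ 14 (mod 67), x ≡ 23 (mod 29) ⇒ x ≡ 31169 (mod 79663).

31169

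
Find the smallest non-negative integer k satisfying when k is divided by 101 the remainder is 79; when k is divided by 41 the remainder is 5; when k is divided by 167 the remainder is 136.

The moduli are pairwise coprime; N = 101·41·167 = 691547.
N/101 = 6847; 6847 ≡ 80 (mod 101); 80·24 ≡ 1, so inverse 24.
N/41 = 16867; 16867 ≡ 16 (mod 41); 16·18 ≡ 1, so inverse 18.
N/167 = 4141; 4141 ≡ 133 (mod 167); 133·54 ≡ 1, so inverse 54.
k ≡ 79·6847·24 + 5·16867·18 + 136·4141·54 = 44911446.
44911446 mod 691547 = 652438.

652438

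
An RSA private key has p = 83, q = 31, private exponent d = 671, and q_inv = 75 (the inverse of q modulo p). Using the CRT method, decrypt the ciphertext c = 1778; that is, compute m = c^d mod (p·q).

1233

d_p = d mod (p−1) = 671 mod 82 = 15; d_q = d mod (q−1) = 11.
m₁ = c^(d_p) mod p: c ≡ 35 (mod 83), and 35^15 mod 83 = 71.
m₂ = c^(d_q) mod q: c ≡ 11 (mod 31), and 11^11 mod 31 = 24.
h = q_inv·(m₁ − m₂) mod p = 75·(71 − 24) mod 83 = 39.
m = m₂ + h·q = 24 + 39·31 = 1233.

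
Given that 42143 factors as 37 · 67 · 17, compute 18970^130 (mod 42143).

Mod 37: 18970 ≡ 26; by Fermat, exponent reduces to 130 mod 36 = 22; 26^22 ≡ 26 (mod 37).
Mod 67: 18970 ≡ 9; by Fermat, exponent reduces to 130 mod 66 = 64; 9^64 ≡ 24 (mod 67).
Mod 17: 18970 ≡ 15; by Fermat, exponent reduces to 130 mod 16 = 2; 15^2 ≡ 4 (mod 17).
Combine by CRT: x ≡ 26 (mod 37), x ≡ 24 (mod 67), x ≡ 4 (mod 17) ⇒ x ≡ 12754 (mod 42143).

12754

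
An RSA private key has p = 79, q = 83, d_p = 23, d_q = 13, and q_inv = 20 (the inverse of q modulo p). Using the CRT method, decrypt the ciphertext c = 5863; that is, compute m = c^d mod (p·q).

m₁ = c^(d_p) mod p: c ≡ 17 (mod 79), and 17^23 mod 79 = 58.
m₂ = c^(d_q) mod q: c ≡ 53 (mod 83), and 53^13 mod 83 = 20.
h = q_inv·(m₁ − m₂) mod p = 20·(58 − 20) mod 79 = 49.
m = m₂ + h·q = 20 + 49·83 = 4087.

4087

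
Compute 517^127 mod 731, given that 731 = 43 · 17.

345

Mod 43: 517 ≡ 1; by Fermat, exponent reduces to 127 mod 42 = 1; 1^1 ≡ 1 (mod 43).
Mod 17: 517 ≡ 7; by Fermat, exponent reduces to 127 mod 16 = 15; 7^15 ≡ 5 (mod 17).
Combine by CRT: x ≡ 1 (mod 43), x ≡ 5 (mod 17) ⇒ x ≡ 345 (mod 731).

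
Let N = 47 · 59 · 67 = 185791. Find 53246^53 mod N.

Mod 47: 53246 ≡ 42; by Fermat, exponent reduces to 53 mod 46 = 7; 42^7 ≡ 36 (mod 47).
Mod 59: 53246 ≡ 28; 28^53 ≡ 46 (mod 59).
Mod 67: 53246 ≡ 48; 48^53 ≡ 63 (mod 67).
Combine by CRT: x ≡ 36 (mod 47), x ≡ 46 (mod 59), x ≡ 63 (mod 67) ⇒ x ≡ 72557 (mod 185791).

72557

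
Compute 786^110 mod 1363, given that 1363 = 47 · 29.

1202

Mod 47: 786 ≡ 34; by Fermat, exponent reduces to 110 mod 46 = 18; 34^18 ≡ 27 (mod 47).
Mod 29: 786 ≡ 3; by Fermat, exponent reduces to 110 mod 28 = 26; 3^26 ≡ 13 (mod 29).
Combine by CRT: x ≡ 27 (mod 47), x ≡ 13 (mod 29) ⇒ x ≡ 1202 (mod 1363).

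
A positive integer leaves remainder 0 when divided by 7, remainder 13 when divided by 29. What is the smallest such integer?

From x ≡ 0 (mod 7) write x = 0 + 7t. Substituting into x ≡ 13 (mod 29) gives 7t ≡ 13 (mod 29), and since 7⁻¹ ≡ 25 (mod 29), t ≡ 6. Hence x ≡ 0 + 7·6 = 42 (mod 203).

42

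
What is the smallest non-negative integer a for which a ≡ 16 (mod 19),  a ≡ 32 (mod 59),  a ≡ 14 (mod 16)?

The moduli are pairwise coprime; N = 19·59·16 = 17936.
N/19 = 944; 944 ≡ 13 (mod 19); 13·3 ≡ 1, so inverse 3.
N/59 = 304; 304 ≡ 9 (mod 59); 9·46 ≡ 1, so inverse 46.
N/16 = 1121; 1121 ≡ 1 (mod 16), inverse 1.
a ≡ 16·944·3 + 32·304·46 + 14·1121·1 = 508494.
508494 mod 17936 = 6286.

6286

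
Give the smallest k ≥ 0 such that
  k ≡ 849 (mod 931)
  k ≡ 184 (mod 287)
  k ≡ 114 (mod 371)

545484

Combine the congruences pairwise.
gcd(931, 287) = 7 and 7 | (184 − 849), so the pair is consistent; merging gives k ≡ 11090 (mod 38171), where 38171 = lcm(931, 287).
gcd(38171, 371) = 7 and 7 | (114 − 11090), so the pair is consistent; merging gives k ≡ 545484 (mod 2023063), where 2023063 = lcm(38171, 371).
The solution is unique modulo lcm(931, 287, 371) = 2023063.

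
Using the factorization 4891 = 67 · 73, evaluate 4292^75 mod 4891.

3122

Mod 67: 4292 ≡ 4; by Fermat, exponent reduces to 75 mod 66 = 9; 4^9 ≡ 40 (mod 67).
Mod 73: 4292 ≡ 58; by Fermat, exponent reduces to 75 mod 72 = 3; 58^3 ≡ 56 (mod 73).
Combine by CRT: x ≡ 40 (mod 67), x ≡ 56 (mod 73) ⇒ x ≡ 3122 (mod 4891).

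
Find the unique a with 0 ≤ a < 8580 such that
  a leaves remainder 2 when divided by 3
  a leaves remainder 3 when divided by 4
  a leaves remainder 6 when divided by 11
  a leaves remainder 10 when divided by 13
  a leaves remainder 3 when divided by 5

4703

Combine the congruences pairwise.
From a ≡ 2 (mod 3) write a = 2 + 3t. Substituting into a ≡ 3 (mod 4) gives 3t ≡ 1 (mod 4), and since 3⁻¹ ≡ 3 (mod 4), t ≡ 3. Hence a ≡ 2 + 3·3 = 11 (mod 12).
From a ≡ 11 (mod 12) write a = 11 + 12t. Substituting into a ≡ 6 (mod 11) gives 12t ≡ 6 (mod 11), and since 1⁻¹ ≡ 1 (mod 11), t ≡ 6. Hence a ≡ 11 + 12·6 = 83 (mod 132).
From a ≡ 83 (mod 132) write a = 83 + 132t. Substituting into a ≡ 10 (mod 13) gives 132t ≡ 5 (mod 13), and since 2⁻¹ ≡ 7 (mod 13), t ≡ 9. Hence a ≡ 83 + 132·9 = 1271 (mod 1716).
From a ≡ 1271 (mod 1716) write a = 1271 + 1716t. Substituting into a ≡ 3 (mod 5) gives 1716t ≡ 2 (mod 5), and since 1⁻¹ ≡ 1 (mod 5), t ≡ 2. Hence a ≡ 1271 + 1716·2 = 4703 (mod 8580).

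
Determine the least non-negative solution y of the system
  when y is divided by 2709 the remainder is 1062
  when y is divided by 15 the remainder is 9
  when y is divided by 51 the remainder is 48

49824

gcd(2709, 15) = 3 and 3 | (9 − 1062), so the pair is consistent; merging gives y ≡ 9189 (mod 13545), where 13545 = lcm(2709, 15).
gcd(13545, 51) = 3 and 3 | (48 − 9189), so the pair is consistent; merging gives y ≡ 49824 (mod 230265), where 230265 = lcm(13545, 51).
The solution is unique modulo lcm(2709, 15, 51) = 230265.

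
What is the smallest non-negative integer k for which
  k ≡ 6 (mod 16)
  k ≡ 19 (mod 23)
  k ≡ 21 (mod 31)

1974

Combine the congruences pairwise.
From k ≡ 6 (mod 16) write k = 6 + 16t. Substituting into k ≡ 19 (mod 23) gives 16t ≡ 13 (mod 23), and since 16⁻¹ ≡ 13 (mod 23), t ≡ 8. Hence k ≡ 6 + 16·8 = 134 (mod 368).
From k ≡ 134 (mod 368) write k = 134 + 368t. Substituting into k ≡ 21 (mod 31) gives 368t ≡ 11 (mod 31), and since 27⁻¹ ≡ 23 (mod 31), t ≡ 5. Hence k ≡ 134 + 368·5 = 1974 (mod 11408).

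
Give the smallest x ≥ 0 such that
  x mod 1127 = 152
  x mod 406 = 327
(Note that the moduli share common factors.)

gcd(1127, 406) = 7 and 7 | (327 − 152), so the pair is consistent; merging gives x ≡ 8041 (mod 65366), where 65366 = lcm(1127, 406).
The solution is unique modulo lcm(1127, 406) = 65366.

8041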